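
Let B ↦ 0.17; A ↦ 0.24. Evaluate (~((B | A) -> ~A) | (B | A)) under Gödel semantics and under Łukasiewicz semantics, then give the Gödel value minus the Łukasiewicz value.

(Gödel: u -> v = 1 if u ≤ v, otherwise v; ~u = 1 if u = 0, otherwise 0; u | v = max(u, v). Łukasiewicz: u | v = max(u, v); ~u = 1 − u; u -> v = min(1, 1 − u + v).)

0.76

Gödel evaluation:
  (B | A) = max(0.17, 0.24) = 0.24
  ~A: Gödel ¬ of 0.24 = 0 (operand ≠ 0)
  ((B | A) -> ~A): 0.24 > 0, so result = 0
  ~((B | A) -> ~A): Gödel ¬ of 0 = 1 (operand is 0)
  (B | A) = max(0.17, 0.24) = 0.24
  (~((B | A) -> ~A) | (B | A)) = max(1, 0.24) = 1
  Gödel value = 1
Łukasiewicz evaluation:
  (B | A) = max(0.17, 0.24) = 0.24
  ~A: Łukasiewicz ¬ gives 1 − 0.24 = 0.76
  ((B | A) -> ~A): min(1, 1 − 0.24 + 0.76) = 1
  ~((B | A) -> ~A): Łukasiewicz ¬ gives 1 − 1 = 0
  (B | A) = max(0.17, 0.24) = 0.24
  (~((B | A) -> ~A) | (B | A)) = max(0, 0.24) = 0.24
  Łukasiewicz value = 0.24
Difference: 1 − 0.24 = 0.76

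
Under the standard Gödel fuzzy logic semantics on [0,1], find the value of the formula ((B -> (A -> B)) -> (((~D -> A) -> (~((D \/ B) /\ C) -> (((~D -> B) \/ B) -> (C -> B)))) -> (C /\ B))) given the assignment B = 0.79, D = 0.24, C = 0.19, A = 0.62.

0.19

(A -> B): 0.62 ≤ 0.79, so result = 1
(B -> (A -> B)): 0.79 ≤ 1, so result = 1
~D: Gödel ¬ of 0.24 = 0 (operand ≠ 0)
(~D -> A): 0 ≤ 0.62, so result = 1
(D \/ B) = max(0.24, 0.79) = 0.79
((D \/ B) /\ C) = min(0.79, 0.19) = 0.19
~((D \/ B) /\ C): Gödel ¬ of 0.19 = 0 (operand ≠ 0)
~D: Gödel ¬ of 0.24 = 0 (operand ≠ 0)
(~D -> B): 0 ≤ 0.79, so result = 1
((~D -> B) \/ B) = max(1, 0.79) = 1
(C -> B): 0.19 ≤ 0.79, so result = 1
(((~D -> B) \/ B) -> (C -> B)): 1 ≤ 1, so result = 1
(~((D \/ B) /\ C) -> (((~D -> B) \/ B) -> (C -> B))): 0 ≤ 1, so result = 1
((~D -> A) -> (~((D \/ B) /\ C) -> (((~D -> B) \/ B) -> (C -> B)))): 1 ≤ 1, so result = 1
(C /\ B) = min(0.19, 0.79) = 0.19
(((~D -> A) -> (~((D \/ B) /\ C) -> (((~D -> B) \/ B) -> (C -> B)))) -> (C /\ B)): 1 > 0.19, so result = 0.19
((B -> (A -> B)) -> (((~D -> A) -> (~((D \/ B) /\ C) -> (((~D -> B) \/ B) -> (C -> B)))) -> (C /\ B))): 1 > 0.19, so result = 0.19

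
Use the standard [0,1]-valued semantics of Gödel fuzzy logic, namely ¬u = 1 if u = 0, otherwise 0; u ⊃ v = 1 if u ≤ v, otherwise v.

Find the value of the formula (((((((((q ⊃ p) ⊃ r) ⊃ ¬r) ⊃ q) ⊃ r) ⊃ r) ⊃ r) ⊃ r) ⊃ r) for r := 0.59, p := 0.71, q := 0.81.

0.59

(q ⊃ p): 0.81 > 0.71, so result = 0.71
((q ⊃ p) ⊃ r): 0.71 > 0.59, so result = 0.59
¬r: Gödel ¬ of 0.59 = 0 (operand ≠ 0)
(((q ⊃ p) ⊃ r) ⊃ ¬r): 0.59 > 0, so result = 0
((((q ⊃ p) ⊃ r) ⊃ ¬r) ⊃ q): 0 ≤ 0.81, so result = 1
(((((q ⊃ p) ⊃ r) ⊃ ¬r) ⊃ q) ⊃ r): 1 > 0.59, so result = 0.59
((((((q ⊃ p) ⊃ r) ⊃ ¬r) ⊃ q) ⊃ r) ⊃ r): 0.59 ≤ 0.59, so result = 1
(((((((q ⊃ p) ⊃ r) ⊃ ¬r) ⊃ q) ⊃ r) ⊃ r) ⊃ r): 1 > 0.59, so result = 0.59
((((((((q ⊃ p) ⊃ r) ⊃ ¬r) ⊃ q) ⊃ r) ⊃ r) ⊃ r) ⊃ r): 0.59 ≤ 0.59, so result = 1
(((((((((q ⊃ p) ⊃ r) ⊃ ¬r) ⊃ q) ⊃ r) ⊃ r) ⊃ r) ⊃ r) ⊃ r): 1 > 0.59, so result = 0.59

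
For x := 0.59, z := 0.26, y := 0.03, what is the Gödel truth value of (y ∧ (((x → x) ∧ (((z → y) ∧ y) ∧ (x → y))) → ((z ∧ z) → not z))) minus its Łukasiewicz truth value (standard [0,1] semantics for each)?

Gödel evaluation:
  (x → x): 0.59 ≤ 0.59, so result = 1
  (z → y): 0.26 > 0.03, so result = 0.03
  ((z → y) ∧ y) = min(0.03, 0.03) = 0.03
  (x → y): 0.59 > 0.03, so result = 0.03
  (((z → y) ∧ y) ∧ (x → y)) = min(0.03, 0.03) = 0.03
  ((x → x) ∧ (((z → y) ∧ y) ∧ (x → y))) = min(1, 0.03) = 0.03
  (z ∧ z) = min(0.26, 0.26) = 0.26
  not z: Gödel ¬ of 0.26 = 0 (operand ≠ 0)
  ((z ∧ z) → not z): 0.26 > 0, so result = 0
  (((x → x) ∧ (((z → y) ∧ y) ∧ (x → y))) → ((z ∧ z) → not z)): 0.03 > 0, so result = 0
  (y ∧ (((x → x) ∧ (((z → y) ∧ y) ∧ (x → y))) → ((z ∧ z) → not z))) = min(0.03, 0) = 0
  Gödel value = 0
Łukasiewicz evaluation:
  (x → x): min(1, 1 − 0.59 + 0.59) = 1
  (z → y): min(1, 1 − 0.26 + 0.03) = 0.77
  ((z → y) ∧ y) = min(0.77, 0.03) = 0.03
  (x → y): min(1, 1 − 0.59 + 0.03) = 0.44
  (((z → y) ∧ y) ∧ (x → y)) = min(0.03, 0.44) = 0.03
  ((x → x) ∧ (((z → y) ∧ y) ∧ (x → y))) = min(1, 0.03) = 0.03
  (z ∧ z) = min(0.26, 0.26) = 0.26
  not z: Łukasiewicz ¬ gives 1 − 0.26 = 0.74
  ((z ∧ z) → not z): min(1, 1 − 0.26 + 0.74) = 1
  (((x → x) ∧ (((z → y) ∧ y) ∧ (x → y))) → ((z ∧ z) → not z)): min(1, 1 − 0.03 + 1) = 1
  (y ∧ (((x → x) ∧ (((z → y) ∧ y) ∧ (x → y))) → ((z ∧ z) → not z))) = min(0.03, 1) = 0.03
  Łukasiewicz value = 0.03
Difference: 0 − 0.03 = -0.03

-0.03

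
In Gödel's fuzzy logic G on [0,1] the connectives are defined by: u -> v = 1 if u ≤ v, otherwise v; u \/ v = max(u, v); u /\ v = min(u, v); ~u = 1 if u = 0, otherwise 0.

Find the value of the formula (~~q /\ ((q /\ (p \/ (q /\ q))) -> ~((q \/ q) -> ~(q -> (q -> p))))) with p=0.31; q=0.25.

1.00

~q: Gödel ¬ of 0.25 = 0 (operand ≠ 0)
~~q: Gödel ¬ of 0 = 1 (operand is 0)
(q /\ q) = min(0.25, 0.25) = 0.25
(p \/ (q /\ q)) = max(0.31, 0.25) = 0.31
(q /\ (p \/ (q /\ q))) = min(0.25, 0.31) = 0.25
(q \/ q) = max(0.25, 0.25) = 0.25
(q -> p): 0.25 ≤ 0.31, so result = 1
(q -> (q -> p)): 0.25 ≤ 1, so result = 1
~(q -> (q -> p)): Gödel ¬ of 1 = 0 (operand ≠ 0)
((q \/ q) -> ~(q -> (q -> p))): 0.25 > 0, so result = 0
~((q \/ q) -> ~(q -> (q -> p))): Gödel ¬ of 0 = 1 (operand is 0)
((q /\ (p \/ (q /\ q))) -> ~((q \/ q) -> ~(q -> (q -> p)))): 0.25 ≤ 1, so result = 1
(~~q /\ ((q /\ (p \/ (q /\ q))) -> ~((q \/ q) -> ~(q -> (q -> p))))) = min(1, 1) = 1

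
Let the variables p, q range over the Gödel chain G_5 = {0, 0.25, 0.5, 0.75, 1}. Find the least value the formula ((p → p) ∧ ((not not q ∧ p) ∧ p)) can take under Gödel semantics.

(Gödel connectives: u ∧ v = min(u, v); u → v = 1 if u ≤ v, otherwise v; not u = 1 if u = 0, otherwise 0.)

The minimum is attained at p = 0, q = 0:
  (p → p): 0 ≤ 0, so result = 1
  not q: Gödel ¬ of 0 = 1 (operand is 0)
  not not q: Gödel ¬ of 1 = 0 (operand ≠ 0)
  (not not q ∧ p) = min(0, 0) = 0
  ((not not q ∧ p) ∧ p) = min(0, 0) = 0
  ((p → p) ∧ ((not not q ∧ p) ∧ p)) = min(1, 0) = 0
Checking all 25 assignments confirms none give a value below 0.00.

0.00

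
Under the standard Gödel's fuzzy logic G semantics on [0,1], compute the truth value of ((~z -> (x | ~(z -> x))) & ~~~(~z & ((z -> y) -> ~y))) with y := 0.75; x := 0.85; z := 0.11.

1.00

~z: Gödel ¬ of 0.11 = 0 (operand ≠ 0)
(z -> x): 0.11 ≤ 0.85, so result = 1
~(z -> x): Gödel ¬ of 1 = 0 (operand ≠ 0)
(x | ~(z -> x)) = max(0.85, 0) = 0.85
(~z -> (x | ~(z -> x))): 0 ≤ 0.85, so result = 1
~z: Gödel ¬ of 0.11 = 0 (operand ≠ 0)
(z -> y): 0.11 ≤ 0.75, so result = 1
~y: Gödel ¬ of 0.75 = 0 (operand ≠ 0)
((z -> y) -> ~y): 1 > 0, so result = 0
(~z & ((z -> y) -> ~y)) = min(0, 0) = 0
~(~z & ((z -> y) -> ~y)): Gödel ¬ of 0 = 1 (operand is 0)
~~(~z & ((z -> y) -> ~y)): Gödel ¬ of 1 = 0 (operand ≠ 0)
~~~(~z & ((z -> y) -> ~y)): Gödel ¬ of 0 = 1 (operand is 0)
((~z -> (x | ~(z -> x))) & ~~~(~z & ((z -> y) -> ~y))) = min(1, 1) = 1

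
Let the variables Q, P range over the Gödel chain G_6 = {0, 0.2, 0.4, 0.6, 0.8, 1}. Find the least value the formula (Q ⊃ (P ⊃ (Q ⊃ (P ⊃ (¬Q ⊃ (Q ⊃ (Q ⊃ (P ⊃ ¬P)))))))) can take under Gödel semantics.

1.00

Every assignment gives 1. For instance at Q = 0, P = 0:
  ¬Q: Gödel ¬ of 0 = 1 (operand is 0)
  ¬P: Gödel ¬ of 0 = 1 (operand is 0)
  (P ⊃ ¬P): 0 ≤ 1, so result = 1
  (Q ⊃ (P ⊃ ¬P)): 0 ≤ 1, so result = 1
  (Q ⊃ (Q ⊃ (P ⊃ ¬P))): 0 ≤ 1, so result = 1
  (¬Q ⊃ (Q ⊃ (Q ⊃ (P ⊃ ¬P)))): 1 ≤ 1, so result = 1
  (P ⊃ (¬Q ⊃ (Q ⊃ (Q ⊃ (P ⊃ ¬P))))): 0 ≤ 1, so result = 1
  (Q ⊃ (P ⊃ (¬Q ⊃ (Q ⊃ (Q ⊃ (P ⊃ ¬P)))))): 0 ≤ 1, so result = 1
  (P ⊃ (Q ⊃ (P ⊃ (¬Q ⊃ (Q ⊃ (Q ⊃ (P ⊃ ¬P))))))): 0 ≤ 1, so result = 1
  (Q ⊃ (P ⊃ (Q ⊃ (P ⊃ (¬Q ⊃ (Q ⊃ (Q ⊃ (P ⊃ ¬P)))))))): 0 ≤ 1, so result = 1
All 36 assignments give value 1 — the formula is a G_6-tautology.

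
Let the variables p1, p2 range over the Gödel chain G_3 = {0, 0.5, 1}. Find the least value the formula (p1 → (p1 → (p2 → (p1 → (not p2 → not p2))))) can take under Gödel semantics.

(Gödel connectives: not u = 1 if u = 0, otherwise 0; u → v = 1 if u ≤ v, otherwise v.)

1.00

Every assignment gives 1. For instance at p1 = 0, p2 = 0:
  not p2: Gödel ¬ of 0 = 1 (operand is 0)
  not p2: Gödel ¬ of 0 = 1 (operand is 0)
  (not p2 → not p2): 1 ≤ 1, so result = 1
  (p1 → (not p2 → not p2)): 0 ≤ 1, so result = 1
  (p2 → (p1 → (not p2 → not p2))): 0 ≤ 1, so result = 1
  (p1 → (p2 → (p1 → (not p2 → not p2)))): 0 ≤ 1, so result = 1
  (p1 → (p1 → (p2 → (p1 → (not p2 → not p2))))): 0 ≤ 1, so result = 1
All 9 assignments give value 1 — the formula is a G_3-tautology.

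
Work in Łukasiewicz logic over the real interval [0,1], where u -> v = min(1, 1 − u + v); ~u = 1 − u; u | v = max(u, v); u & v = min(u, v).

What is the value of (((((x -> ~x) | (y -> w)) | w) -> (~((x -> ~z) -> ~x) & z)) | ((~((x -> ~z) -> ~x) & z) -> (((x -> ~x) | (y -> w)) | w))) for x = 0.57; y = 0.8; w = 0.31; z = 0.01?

~x: Łukasiewicz ¬ gives 1 − 0.57 = 0.43
(x -> ~x): min(1, 1 − 0.57 + 0.43) = 0.86
(y -> w): min(1, 1 − 0.8 + 0.31) = 0.51
((x -> ~x) | (y -> w)) = max(0.86, 0.51) = 0.86
(((x -> ~x) | (y -> w)) | w) = max(0.86, 0.31) = 0.86
~z: Łukasiewicz ¬ gives 1 − 0.01 = 0.99
(x -> ~z): min(1, 1 − 0.57 + 0.99) = 1
~x: Łukasiewicz ¬ gives 1 − 0.57 = 0.43
((x -> ~z) -> ~x): min(1, 1 − 1 + 0.43) = 0.43
~((x -> ~z) -> ~x): Łukasiewicz ¬ gives 1 − 0.43 = 0.57
(~((x -> ~z) -> ~x) & z) = min(0.57, 0.01) = 0.01
((((x -> ~x) | (y -> w)) | w) -> (~((x -> ~z) -> ~x) & z)): min(1, 1 − 0.86 + 0.01) = 0.15
~z: Łukasiewicz ¬ gives 1 − 0.01 = 0.99
(x -> ~z): min(1, 1 − 0.57 + 0.99) = 1
~x: Łukasiewicz ¬ gives 1 − 0.57 = 0.43
((x -> ~z) -> ~x): min(1, 1 − 1 + 0.43) = 0.43
~((x -> ~z) -> ~x): Łukasiewicz ¬ gives 1 − 0.43 = 0.57
(~((x -> ~z) -> ~x) & z) = min(0.57, 0.01) = 0.01
~x: Łukasiewicz ¬ gives 1 − 0.57 = 0.43
(x -> ~x): min(1, 1 − 0.57 + 0.43) = 0.86
(y -> w): min(1, 1 − 0.8 + 0.31) = 0.51
((x -> ~x) | (y -> w)) = max(0.86, 0.51) = 0.86
(((x -> ~x) | (y -> w)) | w) = max(0.86, 0.31) = 0.86
((~((x -> ~z) -> ~x) & z) -> (((x -> ~x) | (y -> w)) | w)): min(1, 1 − 0.01 + 0.86) = 1
(((((x -> ~x) | (y -> w)) | w) -> (~((x -> ~z) -> ~x) & z)) | ((~((x -> ~z) -> ~x) & z) -> (((x -> ~x) | (y -> w)) | w))) = max(0.15, 1) = 1

1.00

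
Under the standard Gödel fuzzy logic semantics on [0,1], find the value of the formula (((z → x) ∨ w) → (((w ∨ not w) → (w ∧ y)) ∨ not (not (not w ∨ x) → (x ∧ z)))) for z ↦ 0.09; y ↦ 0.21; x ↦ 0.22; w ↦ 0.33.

0.21

(z → x): 0.09 ≤ 0.22, so result = 1
((z → x) ∨ w) = max(1, 0.33) = 1
not w: Gödel ¬ of 0.33 = 0 (operand ≠ 0)
(w ∨ not w) = max(0.33, 0) = 0.33
(w ∧ y) = min(0.33, 0.21) = 0.21
((w ∨ not w) → (w ∧ y)): 0.33 > 0.21, so result = 0.21
not w: Gödel ¬ of 0.33 = 0 (operand ≠ 0)
(not w ∨ x) = max(0, 0.22) = 0.22
not (not w ∨ x): Gödel ¬ of 0.22 = 0 (operand ≠ 0)
(x ∧ z) = min(0.22, 0.09) = 0.09
(not (not w ∨ x) → (x ∧ z)): 0 ≤ 0.09, so result = 1
not (not (not w ∨ x) → (x ∧ z)): Gödel ¬ of 1 = 0 (operand ≠ 0)
(((w ∨ not w) → (w ∧ y)) ∨ not (not (not w ∨ x) → (x ∧ z))) = max(0.21, 0) = 0.21
(((z → x) ∨ w) → (((w ∨ not w) → (w ∧ y)) ∨ not (not (not w ∨ x) → (x ∧ z)))): 1 > 0.21, so result = 0.21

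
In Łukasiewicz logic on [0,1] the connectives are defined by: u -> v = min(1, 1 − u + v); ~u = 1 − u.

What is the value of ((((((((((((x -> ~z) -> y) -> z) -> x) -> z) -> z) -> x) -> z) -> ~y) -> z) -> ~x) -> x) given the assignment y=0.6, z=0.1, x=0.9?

~z: Łukasiewicz ¬ gives 1 − 0.1 = 0.9
(x -> ~z): min(1, 1 − 0.9 + 0.9) = 1
((x -> ~z) -> y): min(1, 1 − 1 + 0.6) = 0.6
(((x -> ~z) -> y) -> z): min(1, 1 − 0.6 + 0.1) = 0.5
((((x -> ~z) -> y) -> z) -> x): min(1, 1 − 0.5 + 0.9) = 1
(((((x -> ~z) -> y) -> z) -> x) -> z): min(1, 1 − 1 + 0.1) = 0.1
((((((x -> ~z) -> y) -> z) -> x) -> z) -> z): min(1, 1 − 0.1 + 0.1) = 1
(((((((x -> ~z) -> y) -> z) -> x) -> z) -> z) -> x): min(1, 1 − 1 + 0.9) = 0.9
((((((((x -> ~z) -> y) -> z) -> x) -> z) -> z) -> x) -> z): min(1, 1 − 0.9 + 0.1) = 0.2
~y: Łukasiewicz ¬ gives 1 − 0.6 = 0.4
(((((((((x -> ~z) -> y) -> z) -> x) -> z) -> z) -> x) -> z) -> ~y): min(1, 1 − 0.2 + 0.4) = 1
((((((((((x -> ~z) -> y) -> z) -> x) -> z) -> z) -> x) -> z) -> ~y) -> z): min(1, 1 − 1 + 0.1) = 0.1
~x: Łukasiewicz ¬ gives 1 − 0.9 = 0.1
(((((((((((x -> ~z) -> y) -> z) -> x) -> z) -> z) -> x) -> z) -> ~y) -> z) -> ~x): min(1, 1 − 0.1 + 0.1) = 1
((((((((((((x -> ~z) -> y) -> z) -> x) -> z) -> z) -> x) -> z) -> ~y) -> z) -> ~x) -> x): min(1, 1 − 1 + 0.9) = 0.9

0.90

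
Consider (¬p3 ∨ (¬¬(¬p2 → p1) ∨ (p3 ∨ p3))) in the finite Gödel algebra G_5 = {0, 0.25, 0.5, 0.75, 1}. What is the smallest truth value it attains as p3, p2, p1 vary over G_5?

0.25

The minimum is attained at p3 = 0.25, p2 = 0, p1 = 0:
  ¬p3: Gödel ¬ of 0.25 = 0 (operand ≠ 0)
  ¬p2: Gödel ¬ of 0 = 1 (operand is 0)
  (¬p2 → p1): 1 > 0, so result = 0
  ¬(¬p2 → p1): Gödel ¬ of 0 = 1 (operand is 0)
  ¬¬(¬p2 → p1): Gödel ¬ of 1 = 0 (operand ≠ 0)
  (p3 ∨ p3) = max(0.25, 0.25) = 0.25
  (¬¬(¬p2 → p1) ∨ (p3 ∨ p3)) = max(0, 0.25) = 0.25
  (¬p3 ∨ (¬¬(¬p2 → p1) ∨ (p3 ∨ p3))) = max(0, 0.25) = 0.25
Checking all 125 assignments confirms none give a value below 0.25.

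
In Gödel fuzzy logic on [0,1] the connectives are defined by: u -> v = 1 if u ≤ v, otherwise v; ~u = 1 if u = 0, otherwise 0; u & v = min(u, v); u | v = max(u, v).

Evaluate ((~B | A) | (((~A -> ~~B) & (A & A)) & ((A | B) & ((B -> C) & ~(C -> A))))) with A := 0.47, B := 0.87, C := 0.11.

0.47

~B: Gödel ¬ of 0.87 = 0 (operand ≠ 0)
(~B | A) = max(0, 0.47) = 0.47
~A: Gödel ¬ of 0.47 = 0 (operand ≠ 0)
~B: Gödel ¬ of 0.87 = 0 (operand ≠ 0)
~~B: Gödel ¬ of 0 = 1 (operand is 0)
(~A -> ~~B): 0 ≤ 1, so result = 1
(A & A) = min(0.47, 0.47) = 0.47
((~A -> ~~B) & (A & A)) = min(1, 0.47) = 0.47
(A | B) = max(0.47, 0.87) = 0.87
(B -> C): 0.87 > 0.11, so result = 0.11
(C -> A): 0.11 ≤ 0.47, so result = 1
~(C -> A): Gödel ¬ of 1 = 0 (operand ≠ 0)
((B -> C) & ~(C -> A)) = min(0.11, 0) = 0
((A | B) & ((B -> C) & ~(C -> A))) = min(0.87, 0) = 0
(((~A -> ~~B) & (A & A)) & ((A | B) & ((B -> C) & ~(C -> A)))) = min(0.47, 0) = 0
((~B | A) | (((~A -> ~~B) & (A & A)) & ((A | B) & ((B -> C) & ~(C -> A))))) = max(0.47, 0) = 0.47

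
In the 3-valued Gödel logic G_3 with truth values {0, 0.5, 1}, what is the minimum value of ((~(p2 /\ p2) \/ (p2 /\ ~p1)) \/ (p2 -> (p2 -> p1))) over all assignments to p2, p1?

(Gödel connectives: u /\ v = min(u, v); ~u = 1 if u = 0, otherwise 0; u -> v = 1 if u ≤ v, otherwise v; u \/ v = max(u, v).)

The minimum is attained at p2 = 0.5, p1 = 0:
  (p2 /\ p2) = min(0.5, 0.5) = 0.5
  ~(p2 /\ p2): Gödel ¬ of 0.5 = 0 (operand ≠ 0)
  ~p1: Gödel ¬ of 0 = 1 (operand is 0)
  (p2 /\ ~p1) = min(0.5, 1) = 0.5
  (~(p2 /\ p2) \/ (p2 /\ ~p1)) = max(0, 0.5) = 0.5
  (p2 -> p1): 0.5 > 0, so result = 0
  (p2 -> (p2 -> p1)): 0.5 > 0, so result = 0
  ((~(p2 /\ p2) \/ (p2 /\ ~p1)) \/ (p2 -> (p2 -> p1))) = max(0.5, 0) = 0.5
Checking all 9 assignments confirms none give a value below 0.50.

0.50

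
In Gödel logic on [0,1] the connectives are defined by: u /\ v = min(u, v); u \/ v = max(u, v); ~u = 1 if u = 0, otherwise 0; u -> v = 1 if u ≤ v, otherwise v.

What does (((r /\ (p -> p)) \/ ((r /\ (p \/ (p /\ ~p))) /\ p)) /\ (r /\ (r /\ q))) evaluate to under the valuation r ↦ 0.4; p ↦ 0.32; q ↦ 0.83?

0.40

(p -> p): 0.32 ≤ 0.32, so result = 1
(r /\ (p -> p)) = min(0.4, 1) = 0.4
~p: Gödel ¬ of 0.32 = 0 (operand ≠ 0)
(p /\ ~p) = min(0.32, 0) = 0
(p \/ (p /\ ~p)) = max(0.32, 0) = 0.32
(r /\ (p \/ (p /\ ~p))) = min(0.4, 0.32) = 0.32
((r /\ (p \/ (p /\ ~p))) /\ p) = min(0.32, 0.32) = 0.32
((r /\ (p -> p)) \/ ((r /\ (p \/ (p /\ ~p))) /\ p)) = max(0.4, 0.32) = 0.4
(r /\ q) = min(0.4, 0.83) = 0.4
(r /\ (r /\ q)) = min(0.4, 0.4) = 0.4
(((r /\ (p -> p)) \/ ((r /\ (p \/ (p /\ ~p))) /\ p)) /\ (r /\ (r /\ q))) = min(0.4, 0.4) = 0.4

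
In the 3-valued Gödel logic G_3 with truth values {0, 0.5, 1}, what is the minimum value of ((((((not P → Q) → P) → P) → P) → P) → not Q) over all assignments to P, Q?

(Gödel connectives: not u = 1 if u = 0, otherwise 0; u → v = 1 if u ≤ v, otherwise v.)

0.00

The minimum is attained at P = 0, Q = 0.5:
  not P: Gödel ¬ of 0 = 1 (operand is 0)
  (not P → Q): 1 > 0.5, so result = 0.5
  ((not P → Q) → P): 0.5 > 0, so result = 0
  (((not P → Q) → P) → P): 0 ≤ 0, so result = 1
  ((((not P → Q) → P) → P) → P): 1 > 0, so result = 0
  (((((not P → Q) → P) → P) → P) → P): 0 ≤ 0, so result = 1
  not Q: Gödel ¬ of 0.5 = 0 (operand ≠ 0)
  ((((((not P → Q) → P) → P) → P) → P) → not Q): 1 > 0, so result = 0
Checking all 9 assignments confirms none give a value below 0.00.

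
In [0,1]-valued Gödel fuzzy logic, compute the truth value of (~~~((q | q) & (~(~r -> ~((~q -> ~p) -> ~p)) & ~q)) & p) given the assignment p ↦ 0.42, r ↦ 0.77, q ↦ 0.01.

0.42

(q | q) = max(0.01, 0.01) = 0.01
~r: Gödel ¬ of 0.77 = 0 (operand ≠ 0)
~q: Gödel ¬ of 0.01 = 0 (operand ≠ 0)
~p: Gödel ¬ of 0.42 = 0 (operand ≠ 0)
(~q -> ~p): 0 ≤ 0, so result = 1
~p: Gödel ¬ of 0.42 = 0 (operand ≠ 0)
((~q -> ~p) -> ~p): 1 > 0, so result = 0
~((~q -> ~p) -> ~p): Gödel ¬ of 0 = 1 (operand is 0)
(~r -> ~((~q -> ~p) -> ~p)): 0 ≤ 1, so result = 1
~(~r -> ~((~q -> ~p) -> ~p)): Gödel ¬ of 1 = 0 (operand ≠ 0)
~q: Gödel ¬ of 0.01 = 0 (operand ≠ 0)
(~(~r -> ~((~q -> ~p) -> ~p)) & ~q) = min(0, 0) = 0
((q | q) & (~(~r -> ~((~q -> ~p) -> ~p)) & ~q)) = min(0.01, 0) = 0
~((q | q) & (~(~r -> ~((~q -> ~p) -> ~p)) & ~q)): Gödel ¬ of 0 = 1 (operand is 0)
~~((q | q) & (~(~r -> ~((~q -> ~p) -> ~p)) & ~q)): Gödel ¬ of 1 = 0 (operand ≠ 0)
~~~((q | q) & (~(~r -> ~((~q -> ~p) -> ~p)) & ~q)): Gödel ¬ of 0 = 1 (operand is 0)
(~~~((q | q) & (~(~r -> ~((~q -> ~p) -> ~p)) & ~q)) & p) = min(1, 0.42) = 0.42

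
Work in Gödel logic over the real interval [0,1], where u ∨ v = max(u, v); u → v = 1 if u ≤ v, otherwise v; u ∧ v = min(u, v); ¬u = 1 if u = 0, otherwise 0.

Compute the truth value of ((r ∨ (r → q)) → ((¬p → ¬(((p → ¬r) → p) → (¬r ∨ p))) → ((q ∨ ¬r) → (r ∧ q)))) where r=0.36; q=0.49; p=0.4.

0.36

(r → q): 0.36 ≤ 0.49, so result = 1
(r ∨ (r → q)) = max(0.36, 1) = 1
¬p: Gödel ¬ of 0.4 = 0 (operand ≠ 0)
¬r: Gödel ¬ of 0.36 = 0 (operand ≠ 0)
(p → ¬r): 0.4 > 0, so result = 0
((p → ¬r) → p): 0 ≤ 0.4, so result = 1
¬r: Gödel ¬ of 0.36 = 0 (operand ≠ 0)
(¬r ∨ p) = max(0, 0.4) = 0.4
(((p → ¬r) → p) → (¬r ∨ p)): 1 > 0.4, so result = 0.4
¬(((p → ¬r) → p) → (¬r ∨ p)): Gödel ¬ of 0.4 = 0 (operand ≠ 0)
(¬p → ¬(((p → ¬r) → p) → (¬r ∨ p))): 0 ≤ 0, so result = 1
¬r: Gödel ¬ of 0.36 = 0 (operand ≠ 0)
(q ∨ ¬r) = max(0.49, 0) = 0.49
(r ∧ q) = min(0.36, 0.49) = 0.36
((q ∨ ¬r) → (r ∧ q)): 0.49 > 0.36, so result = 0.36
((¬p → ¬(((p → ¬r) → p) → (¬r ∨ p))) → ((q ∨ ¬r) → (r ∧ q))): 1 > 0.36, so result = 0.36
((r ∨ (r → q)) → ((¬p → ¬(((p → ¬r) → p) → (¬r ∨ p))) → ((q ∨ ¬r) → (r ∧ q)))): 1 > 0.36, so result = 0.36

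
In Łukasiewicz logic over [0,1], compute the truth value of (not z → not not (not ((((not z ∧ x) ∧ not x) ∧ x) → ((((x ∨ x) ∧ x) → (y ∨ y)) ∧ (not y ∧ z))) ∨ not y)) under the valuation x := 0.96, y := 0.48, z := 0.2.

0.72

not z: Łukasiewicz ¬ gives 1 − 0.2 = 0.8
not z: Łukasiewicz ¬ gives 1 − 0.2 = 0.8
(not z ∧ x) = min(0.8, 0.96) = 0.8
not x: Łukasiewicz ¬ gives 1 − 0.96 = 0.04
((not z ∧ x) ∧ not x) = min(0.8, 0.04) = 0.04
(((not z ∧ x) ∧ not x) ∧ x) = min(0.04, 0.96) = 0.04
(x ∨ x) = max(0.96, 0.96) = 0.96
((x ∨ x) ∧ x) = min(0.96, 0.96) = 0.96
(y ∨ y) = max(0.48, 0.48) = 0.48
(((x ∨ x) ∧ x) → (y ∨ y)): min(1, 1 − 0.96 + 0.48) = 0.52
not y: Łukasiewicz ¬ gives 1 − 0.48 = 0.52
(not y ∧ z) = min(0.52, 0.2) = 0.2
((((x ∨ x) ∧ x) → (y ∨ y)) ∧ (not y ∧ z)) = min(0.52, 0.2) = 0.2
((((not z ∧ x) ∧ not x) ∧ x) → ((((x ∨ x) ∧ x) → (y ∨ y)) ∧ (not y ∧ z))): min(1, 1 − 0.04 + 0.2) = 1
not ((((not z ∧ x) ∧ not x) ∧ x) → ((((x ∨ x) ∧ x) → (y ∨ y)) ∧ (not y ∧ z))): Łukasiewicz ¬ gives 1 − 1 = 0
not y: Łukasiewicz ¬ gives 1 − 0.48 = 0.52
(not ((((not z ∧ x) ∧ not x) ∧ x) → ((((x ∨ x) ∧ x) → (y ∨ y)) ∧ (not y ∧ z))) ∨ not y) = max(0, 0.52) = 0.52
not (not ((((not z ∧ x) ∧ not x) ∧ x) → ((((x ∨ x) ∧ x) → (y ∨ y)) ∧ (not y ∧ z))) ∨ not y): Łukasiewicz ¬ gives 1 − 0.52 = 0.48
not not (not ((((not z ∧ x) ∧ not x) ∧ x) → ((((x ∨ x) ∧ x) → (y ∨ y)) ∧ (not y ∧ z))) ∨ not y): Łukasiewicz ¬ gives 1 − 0.48 = 0.52
(not z → not not (not ((((not z ∧ x) ∧ not x) ∧ x) → ((((x ∨ x) ∧ x) → (y ∨ y)) ∧ (not y ∧ z))) ∨ not y)): min(1, 1 − 0.8 + 0.52) = 0.72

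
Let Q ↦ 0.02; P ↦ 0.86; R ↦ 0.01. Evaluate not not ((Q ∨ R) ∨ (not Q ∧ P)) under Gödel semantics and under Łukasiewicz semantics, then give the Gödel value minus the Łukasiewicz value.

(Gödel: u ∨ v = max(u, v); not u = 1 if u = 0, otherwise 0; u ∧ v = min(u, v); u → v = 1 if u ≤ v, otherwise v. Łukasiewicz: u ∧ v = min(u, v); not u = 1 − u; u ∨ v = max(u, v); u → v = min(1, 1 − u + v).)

Gödel evaluation:
  (Q ∨ R) = max(0.02, 0.01) = 0.02
  not Q: Gödel ¬ of 0.02 = 0 (operand ≠ 0)
  (not Q ∧ P) = min(0, 0.86) = 0
  ((Q ∨ R) ∨ (not Q ∧ P)) = max(0.02, 0) = 0.02
  not ((Q ∨ R) ∨ (not Q ∧ P)): Gödel ¬ of 0.02 = 0 (operand ≠ 0)
  not not ((Q ∨ R) ∨ (not Q ∧ P)): Gödel ¬ of 0 = 1 (operand is 0)
  Gödel value = 1
Łukasiewicz evaluation:
  (Q ∨ R) = max(0.02, 0.01) = 0.02
  not Q: Łukasiewicz ¬ gives 1 − 0.02 = 0.98
  (not Q ∧ P) = min(0.98, 0.86) = 0.86
  ((Q ∨ R) ∨ (not Q ∧ P)) = max(0.02, 0.86) = 0.86
  not ((Q ∨ R) ∨ (not Q ∧ P)): Łukasiewicz ¬ gives 1 − 0.86 = 0.14
  not not ((Q ∨ R) ∨ (not Q ∧ P)): Łukasiewicz ¬ gives 1 − 0.14 = 0.86
  Łukasiewicz value = 0.86
Difference: 1 − 0.86 = 0.14

0.14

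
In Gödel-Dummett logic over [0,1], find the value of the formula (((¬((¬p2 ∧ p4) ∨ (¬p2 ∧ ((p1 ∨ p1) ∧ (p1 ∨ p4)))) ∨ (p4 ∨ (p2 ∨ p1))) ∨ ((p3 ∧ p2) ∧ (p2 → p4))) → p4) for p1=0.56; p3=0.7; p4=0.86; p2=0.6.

¬p2: Gödel ¬ of 0.6 = 0 (operand ≠ 0)
(¬p2 ∧ p4) = min(0, 0.86) = 0
¬p2: Gödel ¬ of 0.6 = 0 (operand ≠ 0)
(p1 ∨ p1) = max(0.56, 0.56) = 0.56
(p1 ∨ p4) = max(0.56, 0.86) = 0.86
((p1 ∨ p1) ∧ (p1 ∨ p4)) = min(0.56, 0.86) = 0.56
(¬p2 ∧ ((p1 ∨ p1) ∧ (p1 ∨ p4))) = min(0, 0.56) = 0
((¬p2 ∧ p4) ∨ (¬p2 ∧ ((p1 ∨ p1) ∧ (p1 ∨ p4)))) = max(0, 0) = 0
¬((¬p2 ∧ p4) ∨ (¬p2 ∧ ((p1 ∨ p1) ∧ (p1 ∨ p4)))): Gödel ¬ of 0 = 1 (operand is 0)
(p2 ∨ p1) = max(0.6, 0.56) = 0.6
(p4 ∨ (p2 ∨ p1)) = max(0.86, 0.6) = 0.86
(¬((¬p2 ∧ p4) ∨ (¬p2 ∧ ((p1 ∨ p1) ∧ (p1 ∨ p4)))) ∨ (p4 ∨ (p2 ∨ p1))) = max(1, 0.86) = 1
(p3 ∧ p2) = min(0.7, 0.6) = 0.6
(p2 → p4): 0.6 ≤ 0.86, so result = 1
((p3 ∧ p2) ∧ (p2 → p4)) = min(0.6, 1) = 0.6
((¬((¬p2 ∧ p4) ∨ (¬p2 ∧ ((p1 ∨ p1) ∧ (p1 ∨ p4)))) ∨ (p4 ∨ (p2 ∨ p1))) ∨ ((p3 ∧ p2) ∧ (p2 → p4))) = max(1, 0.6) = 1
(((¬((¬p2 ∧ p4) ∨ (¬p2 ∧ ((p1 ∨ p1) ∧ (p1 ∨ p4)))) ∨ (p4 ∨ (p2 ∨ p1))) ∨ ((p3 ∧ p2) ∧ (p2 → p4))) → p4): 1 > 0.86, so result = 0.86

0.86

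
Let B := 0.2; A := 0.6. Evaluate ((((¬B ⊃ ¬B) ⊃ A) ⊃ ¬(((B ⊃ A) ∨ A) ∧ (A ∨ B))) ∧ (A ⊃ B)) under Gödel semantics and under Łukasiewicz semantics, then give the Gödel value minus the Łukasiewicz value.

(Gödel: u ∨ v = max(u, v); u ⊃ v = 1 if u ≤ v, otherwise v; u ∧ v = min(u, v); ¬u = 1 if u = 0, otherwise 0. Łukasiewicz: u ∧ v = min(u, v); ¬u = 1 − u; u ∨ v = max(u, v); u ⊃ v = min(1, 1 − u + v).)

Gödel evaluation:
  ¬B: Gödel ¬ of 0.2 = 0 (operand ≠ 0)
  ¬B: Gödel ¬ of 0.2 = 0 (operand ≠ 0)
  (¬B ⊃ ¬B): 0 ≤ 0, so result = 1
  ((¬B ⊃ ¬B) ⊃ A): 1 > 0.6, so result = 0.6
  (B ⊃ A): 0.2 ≤ 0.6, so result = 1
  ((B ⊃ A) ∨ A) = max(1, 0.6) = 1
  (A ∨ B) = max(0.6, 0.2) = 0.6
  (((B ⊃ A) ∨ A) ∧ (A ∨ B)) = min(1, 0.6) = 0.6
  ¬(((B ⊃ A) ∨ A) ∧ (A ∨ B)): Gödel ¬ of 0.6 = 0 (operand ≠ 0)
  (((¬B ⊃ ¬B) ⊃ A) ⊃ ¬(((B ⊃ A) ∨ A) ∧ (A ∨ B))): 0.6 > 0, so result = 0
  (A ⊃ B): 0.6 > 0.2, so result = 0.2
  ((((¬B ⊃ ¬B) ⊃ A) ⊃ ¬(((B ⊃ A) ∨ A) ∧ (A ∨ B))) ∧ (A ⊃ B)) = min(0, 0.2) = 0
  Gödel value = 0
Łukasiewicz evaluation:
  ¬B: Łukasiewicz ¬ gives 1 − 0.2 = 0.8
  ¬B: Łukasiewicz ¬ gives 1 − 0.2 = 0.8
  (¬B ⊃ ¬B): min(1, 1 − 0.8 + 0.8) = 1
  ((¬B ⊃ ¬B) ⊃ A): min(1, 1 − 1 + 0.6) = 0.6
  (B ⊃ A): min(1, 1 − 0.2 + 0.6) = 1
  ((B ⊃ A) ∨ A) = max(1, 0.6) = 1
  (A ∨ B) = max(0.6, 0.2) = 0.6
  (((B ⊃ A) ∨ A) ∧ (A ∨ B)) = min(1, 0.6) = 0.6
  ¬(((B ⊃ A) ∨ A) ∧ (A ∨ B)): Łukasiewicz ¬ gives 1 − 0.6 = 0.4
  (((¬B ⊃ ¬B) ⊃ A) ⊃ ¬(((B ⊃ A) ∨ A) ∧ (A ∨ B))): min(1, 1 − 0.6 + 0.4) = 0.8
  (A ⊃ B): min(1, 1 − 0.6 + 0.2) = 0.6
  ((((¬B ⊃ ¬B) ⊃ A) ⊃ ¬(((B ⊃ A) ∨ A) ∧ (A ∨ B))) ∧ (A ⊃ B)) = min(0.8, 0.6) = 0.6
  Łukasiewicz value = 0.6
Difference: 0 − 0.6 = -0.60

-0.60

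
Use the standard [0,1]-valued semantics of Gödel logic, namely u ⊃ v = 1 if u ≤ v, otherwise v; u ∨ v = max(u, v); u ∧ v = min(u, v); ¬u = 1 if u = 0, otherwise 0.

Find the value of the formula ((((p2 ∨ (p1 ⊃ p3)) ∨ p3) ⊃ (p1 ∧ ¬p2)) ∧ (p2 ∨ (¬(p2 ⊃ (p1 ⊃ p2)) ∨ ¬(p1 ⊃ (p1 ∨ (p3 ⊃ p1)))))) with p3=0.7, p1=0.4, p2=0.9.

(p1 ⊃ p3): 0.4 ≤ 0.7, so result = 1
(p2 ∨ (p1 ⊃ p3)) = max(0.9, 1) = 1
((p2 ∨ (p1 ⊃ p3)) ∨ p3) = max(1, 0.7) = 1
¬p2: Gödel ¬ of 0.9 = 0 (operand ≠ 0)
(p1 ∧ ¬p2) = min(0.4, 0) = 0
(((p2 ∨ (p1 ⊃ p3)) ∨ p3) ⊃ (p1 ∧ ¬p2)): 1 > 0, so result = 0
(p1 ⊃ p2): 0.4 ≤ 0.9, so result = 1
(p2 ⊃ (p1 ⊃ p2)): 0.9 ≤ 1, so result = 1
¬(p2 ⊃ (p1 ⊃ p2)): Gödel ¬ of 1 = 0 (operand ≠ 0)
(p3 ⊃ p1): 0.7 > 0.4, so result = 0.4
(p1 ∨ (p3 ⊃ p1)) = max(0.4, 0.4) = 0.4
(p1 ⊃ (p1 ∨ (p3 ⊃ p1))): 0.4 ≤ 0.4, so result = 1
¬(p1 ⊃ (p1 ∨ (p3 ⊃ p1))): Gödel ¬ of 1 = 0 (operand ≠ 0)
(¬(p2 ⊃ (p1 ⊃ p2)) ∨ ¬(p1 ⊃ (p1 ∨ (p3 ⊃ p1)))) = max(0, 0) = 0
(p2 ∨ (¬(p2 ⊃ (p1 ⊃ p2)) ∨ ¬(p1 ⊃ (p1 ∨ (p3 ⊃ p1))))) = max(0.9, 0) = 0.9
((((p2 ∨ (p1 ⊃ p3)) ∨ p3) ⊃ (p1 ∧ ¬p2)) ∧ (p2 ∨ (¬(p2 ⊃ (p1 ⊃ p2)) ∨ ¬(p1 ⊃ (p1 ∨ (p3 ⊃ p1)))))) = min(0, 0.9) = 0

0.00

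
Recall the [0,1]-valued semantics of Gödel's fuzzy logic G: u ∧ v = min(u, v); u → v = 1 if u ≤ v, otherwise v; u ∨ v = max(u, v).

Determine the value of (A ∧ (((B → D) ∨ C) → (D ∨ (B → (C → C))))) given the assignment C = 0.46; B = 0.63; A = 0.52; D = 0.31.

(B → D): 0.63 > 0.31, so result = 0.31
((B → D) ∨ C) = max(0.31, 0.46) = 0.46
(C → C): 0.46 ≤ 0.46, so result = 1
(B → (C → C)): 0.63 ≤ 1, so result = 1
(D ∨ (B → (C → C))) = max(0.31, 1) = 1
(((B → D) ∨ C) → (D ∨ (B → (C → C)))): 0.46 ≤ 1, so result = 1
(A ∧ (((B → D) ∨ C) → (D ∨ (B → (C → C))))) = min(0.52, 1) = 0.52

0.52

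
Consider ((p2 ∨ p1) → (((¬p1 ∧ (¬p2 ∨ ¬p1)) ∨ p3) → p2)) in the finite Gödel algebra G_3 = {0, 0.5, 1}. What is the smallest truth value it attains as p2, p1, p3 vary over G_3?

The minimum is attained at p2 = 0, p1 = 0.5, p3 = 0.5:
  (p2 ∨ p1) = max(0, 0.5) = 0.5
  ¬p1: Gödel ¬ of 0.5 = 0 (operand ≠ 0)
  ¬p2: Gödel ¬ of 0 = 1 (operand is 0)
  ¬p1: Gödel ¬ of 0.5 = 0 (operand ≠ 0)
  (¬p2 ∨ ¬p1) = max(1, 0) = 1
  (¬p1 ∧ (¬p2 ∨ ¬p1)) = min(0, 1) = 0
  ((¬p1 ∧ (¬p2 ∨ ¬p1)) ∨ p3) = max(0, 0.5) = 0.5
  (((¬p1 ∧ (¬p2 ∨ ¬p1)) ∨ p3) → p2): 0.5 > 0, so result = 0
  ((p2 ∨ p1) → (((¬p1 ∧ (¬p2 ∨ ¬p1)) ∨ p3) → p2)): 0.5 > 0, so result = 0
Checking all 27 assignments confirms none give a value below 0.00.

0.00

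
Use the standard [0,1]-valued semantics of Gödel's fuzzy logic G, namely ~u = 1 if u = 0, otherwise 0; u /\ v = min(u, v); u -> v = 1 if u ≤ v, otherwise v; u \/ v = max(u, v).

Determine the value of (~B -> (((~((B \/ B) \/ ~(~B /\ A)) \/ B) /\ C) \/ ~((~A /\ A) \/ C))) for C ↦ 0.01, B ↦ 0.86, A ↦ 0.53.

~B: Gödel ¬ of 0.86 = 0 (operand ≠ 0)
(B \/ B) = max(0.86, 0.86) = 0.86
~B: Gödel ¬ of 0.86 = 0 (operand ≠ 0)
(~B /\ A) = min(0, 0.53) = 0
~(~B /\ A): Gödel ¬ of 0 = 1 (operand is 0)
((B \/ B) \/ ~(~B /\ A)) = max(0.86, 1) = 1
~((B \/ B) \/ ~(~B /\ A)): Gödel ¬ of 1 = 0 (operand ≠ 0)
(~((B \/ B) \/ ~(~B /\ A)) \/ B) = max(0, 0.86) = 0.86
((~((B \/ B) \/ ~(~B /\ A)) \/ B) /\ C) = min(0.86, 0.01) = 0.01
~A: Gödel ¬ of 0.53 = 0 (operand ≠ 0)
(~A /\ A) = min(0, 0.53) = 0
((~A /\ A) \/ C) = max(0, 0.01) = 0.01
~((~A /\ A) \/ C): Gödel ¬ of 0.01 = 0 (operand ≠ 0)
(((~((B \/ B) \/ ~(~B /\ A)) \/ B) /\ C) \/ ~((~A /\ A) \/ C)) = max(0.01, 0) = 0.01
(~B -> (((~((B \/ B) \/ ~(~B /\ A)) \/ B) /\ C) \/ ~((~A /\ A) \/ C))): 0 ≤ 0.01, so result = 1

1.00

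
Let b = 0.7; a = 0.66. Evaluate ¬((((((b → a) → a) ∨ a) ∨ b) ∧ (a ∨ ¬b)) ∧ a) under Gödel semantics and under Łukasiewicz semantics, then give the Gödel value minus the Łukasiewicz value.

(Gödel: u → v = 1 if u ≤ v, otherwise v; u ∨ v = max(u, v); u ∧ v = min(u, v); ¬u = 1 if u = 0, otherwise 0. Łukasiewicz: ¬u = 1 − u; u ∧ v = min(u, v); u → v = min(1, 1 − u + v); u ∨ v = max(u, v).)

-0.34

Gödel evaluation:
  (b → a): 0.7 > 0.66, so result = 0.66
  ((b → a) → a): 0.66 ≤ 0.66, so result = 1
  (((b → a) → a) ∨ a) = max(1, 0.66) = 1
  ((((b → a) → a) ∨ a) ∨ b) = max(1, 0.7) = 1
  ¬b: Gödel ¬ of 0.7 = 0 (operand ≠ 0)
  (a ∨ ¬b) = max(0.66, 0) = 0.66
  (((((b → a) → a) ∨ a) ∨ b) ∧ (a ∨ ¬b)) = min(1, 0.66) = 0.66
  ((((((b → a) → a) ∨ a) ∨ b) ∧ (a ∨ ¬b)) ∧ a) = min(0.66, 0.66) = 0.66
  ¬((((((b → a) → a) ∨ a) ∨ b) ∧ (a ∨ ¬b)) ∧ a): Gödel ¬ of 0.66 = 0 (operand ≠ 0)
  Gödel value = 0
Łukasiewicz evaluation:
  (b → a): min(1, 1 − 0.7 + 0.66) = 0.96
  ((b → a) → a): min(1, 1 − 0.96 + 0.66) = 0.7
  (((b → a) → a) ∨ a) = max(0.7, 0.66) = 0.7
  ((((b → a) → a) ∨ a) ∨ b) = max(0.7, 0.7) = 0.7
  ¬b: Łukasiewicz ¬ gives 1 − 0.7 = 0.3
  (a ∨ ¬b) = max(0.66, 0.3) = 0.66
  (((((b → a) → a) ∨ a) ∨ b) ∧ (a ∨ ¬b)) = min(0.7, 0.66) = 0.66
  ((((((b → a) → a) ∨ a) ∨ b) ∧ (a ∨ ¬b)) ∧ a) = min(0.66, 0.66) = 0.66
  ¬((((((b → a) → a) ∨ a) ∨ b) ∧ (a ∨ ¬b)) ∧ a): Łukasiewicz ¬ gives 1 − 0.66 = 0.34
  Łukasiewicz value = 0.34
Difference: 0 − 0.34 = -0.34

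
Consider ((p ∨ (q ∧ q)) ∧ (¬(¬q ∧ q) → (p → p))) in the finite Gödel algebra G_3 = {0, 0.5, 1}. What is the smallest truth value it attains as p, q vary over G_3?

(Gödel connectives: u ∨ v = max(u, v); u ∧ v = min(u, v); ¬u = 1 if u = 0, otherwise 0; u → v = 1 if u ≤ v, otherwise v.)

0.00

The minimum is attained at p = 0, q = 0:
  (q ∧ q) = min(0, 0) = 0
  (p ∨ (q ∧ q)) = max(0, 0) = 0
  ¬q: Gödel ¬ of 0 = 1 (operand is 0)
  (¬q ∧ q) = min(1, 0) = 0
  ¬(¬q ∧ q): Gödel ¬ of 0 = 1 (operand is 0)
  (p → p): 0 ≤ 0, so result = 1
  (¬(¬q ∧ q) → (p → p)): 1 ≤ 1, so result = 1
  ((p ∨ (q ∧ q)) ∧ (¬(¬q ∧ q) → (p → p))) = min(0, 1) = 0
Checking all 9 assignments confirms none give a value below 0.00.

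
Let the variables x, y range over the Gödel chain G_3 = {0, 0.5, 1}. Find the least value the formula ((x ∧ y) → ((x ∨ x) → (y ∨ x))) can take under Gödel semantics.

Every assignment gives 1. For instance at x = 0, y = 0:
  (x ∧ y) = min(0, 0) = 0
  (x ∨ x) = max(0, 0) = 0
  (y ∨ x) = max(0, 0) = 0
  ((x ∨ x) → (y ∨ x)): 0 ≤ 0, so result = 1
  ((x ∧ y) → ((x ∨ x) → (y ∨ x))): 0 ≤ 1, so result = 1
All 9 assignments give value 1 — the formula is a G_3-tautology.

1.00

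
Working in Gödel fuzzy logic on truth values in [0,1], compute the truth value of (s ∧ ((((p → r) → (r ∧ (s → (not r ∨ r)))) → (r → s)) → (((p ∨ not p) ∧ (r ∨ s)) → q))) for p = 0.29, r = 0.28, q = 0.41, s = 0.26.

(p → r): 0.29 > 0.28, so result = 0.28
not r: Gödel ¬ of 0.28 = 0 (operand ≠ 0)
(not r ∨ r) = max(0, 0.28) = 0.28
(s → (not r ∨ r)): 0.26 ≤ 0.28, so result = 1
(r ∧ (s → (not r ∨ r))) = min(0.28, 1) = 0.28
((p → r) → (r ∧ (s → (not r ∨ r)))): 0.28 ≤ 0.28, so result = 1
(r → s): 0.28 > 0.26, so result = 0.26
(((p → r) → (r ∧ (s → (not r ∨ r)))) → (r → s)): 1 > 0.26, so result = 0.26
not p: Gödel ¬ of 0.29 = 0 (operand ≠ 0)
(p ∨ not p) = max(0.29, 0) = 0.29
(r ∨ s) = max(0.28, 0.26) = 0.28
((p ∨ not p) ∧ (r ∨ s)) = min(0.29, 0.28) = 0.28
(((p ∨ not p) ∧ (r ∨ s)) → q): 0.28 ≤ 0.41, so result = 1
((((p → r) → (r ∧ (s → (not r ∨ r)))) → (r → s)) → (((p ∨ not p) ∧ (r ∨ s)) → q)): 0.26 ≤ 1, so result = 1
(s ∧ ((((p → r) → (r ∧ (s → (not r ∨ r)))) → (r → s)) → (((p ∨ not p) ∧ (r ∨ s)) → q))) = min(0.26, 1) = 0.26

0.26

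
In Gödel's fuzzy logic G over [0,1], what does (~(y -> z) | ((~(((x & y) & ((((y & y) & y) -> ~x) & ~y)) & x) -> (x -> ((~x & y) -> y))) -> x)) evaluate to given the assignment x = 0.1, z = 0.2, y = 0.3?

0.10

(y -> z): 0.3 > 0.2, so result = 0.2
~(y -> z): Gödel ¬ of 0.2 = 0 (operand ≠ 0)
(x & y) = min(0.1, 0.3) = 0.1
(y & y) = min(0.3, 0.3) = 0.3
((y & y) & y) = min(0.3, 0.3) = 0.3
~x: Gödel ¬ of 0.1 = 0 (operand ≠ 0)
(((y & y) & y) -> ~x): 0.3 > 0, so result = 0
~y: Gödel ¬ of 0.3 = 0 (operand ≠ 0)
((((y & y) & y) -> ~x) & ~y) = min(0, 0) = 0
((x & y) & ((((y & y) & y) -> ~x) & ~y)) = min(0.1, 0) = 0
(((x & y) & ((((y & y) & y) -> ~x) & ~y)) & x) = min(0, 0.1) = 0
~(((x & y) & ((((y & y) & y) -> ~x) & ~y)) & x): Gödel ¬ of 0 = 1 (operand is 0)
~x: Gödel ¬ of 0.1 = 0 (operand ≠ 0)
(~x & y) = min(0, 0.3) = 0
((~x & y) -> y): 0 ≤ 0.3, so result = 1
(x -> ((~x & y) -> y)): 0.1 ≤ 1, so result = 1
(~(((x & y) & ((((y & y) & y) -> ~x) & ~y)) & x) -> (x -> ((~x & y) -> y))): 1 ≤ 1, so result = 1
((~(((x & y) & ((((y & y) & y) -> ~x) & ~y)) & x) -> (x -> ((~x & y) -> y))) -> x): 1 > 0.1, so result = 0.1
(~(y -> z) | ((~(((x & y) & ((((y & y) & y) -> ~x) & ~y)) & x) -> (x -> ((~x & y) -> y))) -> x)) = max(0, 0.1) = 0.1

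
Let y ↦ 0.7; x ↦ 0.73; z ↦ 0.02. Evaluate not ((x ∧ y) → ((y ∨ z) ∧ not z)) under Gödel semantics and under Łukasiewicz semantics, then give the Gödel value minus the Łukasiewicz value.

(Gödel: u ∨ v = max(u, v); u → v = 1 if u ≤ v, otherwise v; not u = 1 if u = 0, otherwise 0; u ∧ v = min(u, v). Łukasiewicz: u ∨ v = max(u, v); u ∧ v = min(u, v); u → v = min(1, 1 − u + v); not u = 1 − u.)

Gödel evaluation:
  (x ∧ y) = min(0.73, 0.7) = 0.7
  (y ∨ z) = max(0.7, 0.02) = 0.7
  not z: Gödel ¬ of 0.02 = 0 (operand ≠ 0)
  ((y ∨ z) ∧ not z) = min(0.7, 0) = 0
  ((x ∧ y) → ((y ∨ z) ∧ not z)): 0.7 > 0, so result = 0
  not ((x ∧ y) → ((y ∨ z) ∧ not z)): Gödel ¬ of 0 = 1 (operand is 0)
  Gödel value = 1
Łukasiewicz evaluation:
  (x ∧ y) = min(0.73, 0.7) = 0.7
  (y ∨ z) = max(0.7, 0.02) = 0.7
  not z: Łukasiewicz ¬ gives 1 − 0.02 = 0.98
  ((y ∨ z) ∧ not z) = min(0.7, 0.98) = 0.7
  ((x ∧ y) → ((y ∨ z) ∧ not z)): min(1, 1 − 0.7 + 0.7) = 1
  not ((x ∧ y) → ((y ∨ z) ∧ not z)): Łukasiewicz ¬ gives 1 − 1 = 0
  Łukasiewicz value = 0
Difference: 1 − 0 = 1.00

1.00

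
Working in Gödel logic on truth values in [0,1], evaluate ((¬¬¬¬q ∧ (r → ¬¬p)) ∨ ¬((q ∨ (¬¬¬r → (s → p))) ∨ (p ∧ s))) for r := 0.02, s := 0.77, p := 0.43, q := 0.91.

1.00

¬q: Gödel ¬ of 0.91 = 0 (operand ≠ 0)
¬¬q: Gödel ¬ of 0 = 1 (operand is 0)
¬¬¬q: Gödel ¬ of 1 = 0 (operand ≠ 0)
¬¬¬¬q: Gödel ¬ of 0 = 1 (operand is 0)
¬p: Gödel ¬ of 0.43 = 0 (operand ≠ 0)
¬¬p: Gödel ¬ of 0 = 1 (operand is 0)
(r → ¬¬p): 0.02 ≤ 1, so result = 1
(¬¬¬¬q ∧ (r → ¬¬p)) = min(1, 1) = 1
¬r: Gödel ¬ of 0.02 = 0 (operand ≠ 0)
¬¬r: Gödel ¬ of 0 = 1 (operand is 0)
¬¬¬r: Gödel ¬ of 1 = 0 (operand ≠ 0)
(s → p): 0.77 > 0.43, so result = 0.43
(¬¬¬r → (s → p)): 0 ≤ 0.43, so result = 1
(q ∨ (¬¬¬r → (s → p))) = max(0.91, 1) = 1
(p ∧ s) = min(0.43, 0.77) = 0.43
((q ∨ (¬¬¬r → (s → p))) ∨ (p ∧ s)) = max(1, 0.43) = 1
¬((q ∨ (¬¬¬r → (s → p))) ∨ (p ∧ s)): Gödel ¬ of 1 = 0 (operand ≠ 0)
((¬¬¬¬q ∧ (r → ¬¬p)) ∨ ¬((q ∨ (¬¬¬r → (s → p))) ∨ (p ∧ s))) = max(1, 0) = 1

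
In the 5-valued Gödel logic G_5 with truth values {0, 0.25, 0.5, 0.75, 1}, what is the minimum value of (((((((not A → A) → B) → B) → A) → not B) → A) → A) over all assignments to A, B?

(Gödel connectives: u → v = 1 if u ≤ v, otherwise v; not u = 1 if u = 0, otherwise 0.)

The minimum is attained at A = 0.25, B = 0.25:
  not A: Gödel ¬ of 0.25 = 0 (operand ≠ 0)
  (not A → A): 0 ≤ 0.25, so result = 1
  ((not A → A) → B): 1 > 0.25, so result = 0.25
  (((not A → A) → B) → B): 0.25 ≤ 0.25, so result = 1
  ((((not A → A) → B) → B) → A): 1 > 0.25, so result = 0.25
  not B: Gödel ¬ of 0.25 = 0 (operand ≠ 0)
  (((((not A → A) → B) → B) → A) → not B): 0.25 > 0, so result = 0
  ((((((not A → A) → B) → B) → A) → not B) → A): 0 ≤ 0.25, so result = 1
  (((((((not A → A) → B) → B) → A) → not B) → A) → A): 1 > 0.25, so result = 0.25
Checking all 25 assignments confirms none give a value below 0.25.

0.25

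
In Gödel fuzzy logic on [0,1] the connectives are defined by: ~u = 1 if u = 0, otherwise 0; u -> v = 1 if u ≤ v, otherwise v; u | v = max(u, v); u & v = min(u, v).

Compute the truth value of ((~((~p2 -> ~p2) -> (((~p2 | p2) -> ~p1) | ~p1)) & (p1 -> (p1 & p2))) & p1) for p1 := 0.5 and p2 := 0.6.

~p2: Gödel ¬ of 0.6 = 0 (operand ≠ 0)
~p2: Gödel ¬ of 0.6 = 0 (operand ≠ 0)
(~p2 -> ~p2): 0 ≤ 0, so result = 1
~p2: Gödel ¬ of 0.6 = 0 (operand ≠ 0)
(~p2 | p2) = max(0, 0.6) = 0.6
~p1: Gödel ¬ of 0.5 = 0 (operand ≠ 0)
((~p2 | p2) -> ~p1): 0.6 > 0, so result = 0
~p1: Gödel ¬ of 0.5 = 0 (operand ≠ 0)
(((~p2 | p2) -> ~p1) | ~p1) = max(0, 0) = 0
((~p2 -> ~p2) -> (((~p2 | p2) -> ~p1) | ~p1)): 1 > 0, so result = 0
~((~p2 -> ~p2) -> (((~p2 | p2) -> ~p1) | ~p1)): Gödel ¬ of 0 = 1 (operand is 0)
(p1 & p2) = min(0.5, 0.6) = 0.5
(p1 -> (p1 & p2)): 0.5 ≤ 0.5, so result = 1
(~((~p2 -> ~p2) -> (((~p2 | p2) -> ~p1) | ~p1)) & (p1 -> (p1 & p2))) = min(1, 1) = 1
((~((~p2 -> ~p2) -> (((~p2 | p2) -> ~p1) | ~p1)) & (p1 -> (p1 & p2))) & p1) = min(1, 0.5) = 0.5

0.50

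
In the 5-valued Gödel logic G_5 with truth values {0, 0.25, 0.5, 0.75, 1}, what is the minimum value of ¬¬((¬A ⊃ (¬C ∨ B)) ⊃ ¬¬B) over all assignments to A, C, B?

The minimum is attained at A = 0, C = 0, B = 0:
  ¬A: Gödel ¬ of 0 = 1 (operand is 0)
  ¬C: Gödel ¬ of 0 = 1 (operand is 0)
  (¬C ∨ B) = max(1, 0) = 1
  (¬A ⊃ (¬C ∨ B)): 1 ≤ 1, so result = 1
  ¬B: Gödel ¬ of 0 = 1 (operand is 0)
  ¬¬B: Gödel ¬ of 1 = 0 (operand ≠ 0)
  ((¬A ⊃ (¬C ∨ B)) ⊃ ¬¬B): 1 > 0, so result = 0
  ¬((¬A ⊃ (¬C ∨ B)) ⊃ ¬¬B): Gödel ¬ of 0 = 1 (operand is 0)
  ¬¬((¬A ⊃ (¬C ∨ B)) ⊃ ¬¬B): Gödel ¬ of 1 = 0 (operand ≠ 0)
Checking all 125 assignments confirms none give a value below 0.00.

0.00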